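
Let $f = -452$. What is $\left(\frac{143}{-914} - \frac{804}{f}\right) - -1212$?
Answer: $\frac{125345339}{103282} \approx 1213.6$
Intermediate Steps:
$\left(\frac{143}{-914} - \frac{804}{f}\right) - -1212 = \left(\frac{143}{-914} - \frac{804}{-452}\right) - -1212 = \left(143 \left(- \frac{1}{914}\right) - - \frac{201}{113}\right) + 1212 = \left(- \frac{143}{914} + \frac{201}{113}\right) + 1212 = \frac{167555}{103282} + 1212 = \frac{125345339}{103282}$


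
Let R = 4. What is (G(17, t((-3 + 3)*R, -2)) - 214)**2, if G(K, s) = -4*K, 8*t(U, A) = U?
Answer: 79524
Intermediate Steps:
t(U, A) = U/8
(G(17, t((-3 + 3)*R, -2)) - 214)**2 = (-4*17 - 214)**2 = (-68 - 214)**2 = (-282)**2 = 79524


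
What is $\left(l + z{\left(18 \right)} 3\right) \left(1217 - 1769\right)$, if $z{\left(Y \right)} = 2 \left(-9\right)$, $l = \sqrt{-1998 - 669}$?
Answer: $29808 - 552 i \sqrt{2667} \approx 29808.0 - 28507.0 i$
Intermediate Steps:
$l = i \sqrt{2667}$ ($l = \sqrt{-2667} = i \sqrt{2667} \approx 51.643 i$)
$z{\left(Y \right)} = -18$
$\left(l + z{\left(18 \right)} 3\right) \left(1217 - 1769\right) = \left(i \sqrt{2667} - 54\right) \left(1217 - 1769\right) = \left(i \sqrt{2667} - 54\right) \left(-552\right) = \left(-54 + i \sqrt{2667}\right) \left(-552\right) = 29808 - 552 i \sqrt{2667}$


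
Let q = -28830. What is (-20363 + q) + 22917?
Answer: -26276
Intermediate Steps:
(-20363 + q) + 22917 = (-20363 - 28830) + 22917 = -49193 + 22917 = -26276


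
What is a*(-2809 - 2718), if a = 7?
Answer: -38689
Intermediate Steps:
a*(-2809 - 2718) = 7*(-2809 - 2718) = 7*(-5527) = -38689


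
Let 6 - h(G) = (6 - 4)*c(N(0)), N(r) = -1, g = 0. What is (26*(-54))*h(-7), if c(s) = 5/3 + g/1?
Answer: -3744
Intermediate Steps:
c(s) = 5/3 (c(s) = 5/3 + 0/1 = 5*(⅓) + 0*1 = 5/3 + 0 = 5/3)
h(G) = 8/3 (h(G) = 6 - (6 - 4)*5/3 = 6 - 2*5/3 = 6 - 1*10/3 = 6 - 10/3 = 8/3)
(26*(-54))*h(-7) = (26*(-54))*(8/3) = -1404*8/3 = -3744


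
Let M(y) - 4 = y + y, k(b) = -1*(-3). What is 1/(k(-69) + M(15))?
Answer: 1/37 ≈ 0.027027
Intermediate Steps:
k(b) = 3
M(y) = 4 + 2*y (M(y) = 4 + (y + y) = 4 + 2*y)
1/(k(-69) + M(15)) = 1/(3 + (4 + 2*15)) = 1/(3 + (4 + 30)) = 1/(3 + 34) = 1/37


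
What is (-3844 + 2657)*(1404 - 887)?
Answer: -613679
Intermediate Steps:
(-3844 + 2657)*(1404 - 887) = -1187*517 = -613679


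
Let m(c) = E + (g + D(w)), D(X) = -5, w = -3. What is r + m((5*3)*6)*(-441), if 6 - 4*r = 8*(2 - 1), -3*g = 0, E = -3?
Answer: 7055/2 ≈ 3527.5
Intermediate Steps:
g = 0 (g = -⅓*0 = 0)
r = -½ (r = 3/2 - 2*(2 - 1) = 3/2 - 2 = -½ ≈ -0.50000)
m(c) = -8 (m(c) = -3 + (0 - 5) = -3 - 5 = -8)
r + m((5*3)*6)*(-441) = -½ - 8*(-441) = -½ + 3528 = 7055/2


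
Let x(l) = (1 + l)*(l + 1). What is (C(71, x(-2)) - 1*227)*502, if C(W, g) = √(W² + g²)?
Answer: -113954 + 502*√5042 ≈ -78309.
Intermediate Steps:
x(l) = (1 + l)² (x(l) = (1 + l)*(1 + l) = (1 + l)²)
(C(71, x(-2)) - 1*227)*502 = (√(71² + ((1 - 2)²)²) - 1*227)*502 = (√(5041 + ((-1)²)²) - 227)*502 = (√(5041 + 1²) - 227)*502 = (√(5041 + 1) - 227)*502 = (√5042 - 227)*502 = (-227 + √5042)*502 = -113954 + 502*√5042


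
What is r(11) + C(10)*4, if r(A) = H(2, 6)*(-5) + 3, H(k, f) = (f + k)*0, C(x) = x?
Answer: 43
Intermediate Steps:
H(k, f) = 0
r(A) = 3 (r(A) = 0*(-5) + 3 = 0 + 3 = 3)
r(11) + C(10)*4 = 3 + 10*4 = 3 + 40 = 43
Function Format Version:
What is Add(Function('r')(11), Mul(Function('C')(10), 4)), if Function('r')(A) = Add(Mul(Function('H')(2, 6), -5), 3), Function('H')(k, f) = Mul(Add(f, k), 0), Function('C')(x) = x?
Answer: 43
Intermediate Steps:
Function('H')(k, f) = 0
Function('r')(A) = 3 (Function('r')(A) = Add(Mul(0, -5), 3) = Add(0, 3) = 3)
Add(Function('r')(11), Mul(Function('C')(10), 4)) = Add(3, Mul(10, 4)) = Add(3, 40) = 43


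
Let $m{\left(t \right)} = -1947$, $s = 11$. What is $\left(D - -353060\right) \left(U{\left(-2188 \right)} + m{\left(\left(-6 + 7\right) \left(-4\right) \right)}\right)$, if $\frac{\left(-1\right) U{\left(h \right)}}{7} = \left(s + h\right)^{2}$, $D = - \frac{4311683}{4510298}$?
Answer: $- \frac{26415751336205459125}{2255149} \approx -1.1714 \cdot 10^{13}$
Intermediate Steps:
$D = - \frac{4311683}{4510298}$ ($D = \left(-4311683\right) \frac{1}{4510298} = - \frac{4311683}{4510298} \approx -0.95596$)
$U{\left(h \right)} = - 7 \left(11 + h\right)^{2}$
$\left(D - -353060\right) \left(U{\left(-2188 \right)} + m{\left(\left(-6 + 7\right) \left(-4\right) \right)}\right) = \left(- \frac{4311683}{4510298} - -353060\right) \left(- 7 \left(11 - 2188\right)^{2} - 1947\right) = \left(- \frac{4311683}{4510298} + 353060\right) \left(- 7 \left(-2177\right)^{2} - 1947\right) = \frac{1592401500197 \left(\left(-7\right) 4739329 - 1947\right)}{4510298} = \frac{1592401500197 \left(-33175303 - 1947\right)}{4510298} = \frac{1592401500197}{4510298} \left(-33177250\right) = - \frac{26415751336205459125}{2255149}$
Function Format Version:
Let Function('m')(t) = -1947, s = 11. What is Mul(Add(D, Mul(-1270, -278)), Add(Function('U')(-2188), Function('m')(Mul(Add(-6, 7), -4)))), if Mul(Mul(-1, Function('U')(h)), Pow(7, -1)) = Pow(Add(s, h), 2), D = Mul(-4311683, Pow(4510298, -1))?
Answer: Rational(-26415751336205459125, 2255149) ≈ -1.1714e+13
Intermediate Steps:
D = Rational(-4311683, 4510298) (D = Mul(-4311683, Rational(1, 4510298)) = Rational(-4311683, 4510298) ≈ -0.95596)
Function('U')(h) = Mul(-7, Pow(Add(11, h), 2))
Mul(Add(D, Mul(-1270, -278)), Add(Function('U')(-2188), Function('m')(Mul(Add(-6, 7), -4)))) = Mul(Add(Rational(-4311683, 4510298), Mul(-1270, -278)), Add(Mul(-7, Pow(Add(11, -2188), 2)), -1947)) = Mul(Add(Rational(-4311683, 4510298), 353060), Add(Mul(-7, Pow(-2177, 2)), -1947)) = Mul(Rational(1592401500197, 4510298), Add(Mul(-7, 4739329), -1947)) = Mul(Rational(1592401500197, 4510298), Add(-33175303, -1947)) = Mul(Rational(1592401500197, 4510298), -33177250) = Rational(-26415751336205459125, 2255149)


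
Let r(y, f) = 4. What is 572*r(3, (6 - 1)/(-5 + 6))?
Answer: 2288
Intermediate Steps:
572*r(3, (6 - 1)/(-5 + 6)) = 572*4 = 2288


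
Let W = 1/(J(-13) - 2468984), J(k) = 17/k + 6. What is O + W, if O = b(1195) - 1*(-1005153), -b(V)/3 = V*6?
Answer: 31571724771020/32096731 ≈ 9.8364e+5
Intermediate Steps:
b(V) = -18*V (b(V) = -3*V*6 = -18*V)
J(k) = 6 + 17/k
O = 983643 (O = -18*1195 - 1*(-1005153) = -21510 + 1005153 = 983643)
W = -13/32096731 (W = 1/((6 + 17/(-13)) - 2468984) = 1/((6 + 17*(-1/13)) - 2468984) = 1/((6 - 17/13) - 2468984) = 1/(61/13 - 2468984) = 1/(-32096731/13) = -13/32096731 ≈ -4.0503e-7)
O + W = 983643 - 13/32096731 = 31571724771020/32096731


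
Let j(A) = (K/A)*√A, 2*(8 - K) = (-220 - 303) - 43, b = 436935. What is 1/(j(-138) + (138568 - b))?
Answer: -13724882/4095051895921 + 97*I*√138/4095051895921 ≈ -3.3516e-6 + 2.7826e-10*I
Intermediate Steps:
K = 291 (K = 8 - ((-220 - 303) - 43)/2 = 8 - (-523 - 43)/2 = 8 - ½*(-566) = 8 + 283 = 291)
j(A) = 291/√A (j(A) = (291/A)*√A = 291/√A)
1/(j(-138) + (138568 - b)) = 1/(291/√(-138) + (138568 - 1*436935)) = 1/(291*(-I*√138/138) + (138568 - 436935)) = 1/(-97*I*√138/46 - 298367) = 1/(-298367 - 97*I*√138/46)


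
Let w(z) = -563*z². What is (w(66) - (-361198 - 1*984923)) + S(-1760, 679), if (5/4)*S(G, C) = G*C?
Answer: -2062339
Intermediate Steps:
S(G, C) = 4*C*G/5 (S(G, C) = 4*(G*C)/5 = 4*(C*G)/5 = 4*C*G/5)
(w(66) - (-361198 - 1*984923)) + S(-1760, 679) = (-563*66² - (-361198 - 1*984923)) + (⅘)*679*(-1760) = (-563*4356 - (-361198 - 984923)) - 956032 = (-2452428 - 1*(-1346121)) - 956032 = (-2452428 + 1346121) - 956032 = -1106307 - 956032 = -2062339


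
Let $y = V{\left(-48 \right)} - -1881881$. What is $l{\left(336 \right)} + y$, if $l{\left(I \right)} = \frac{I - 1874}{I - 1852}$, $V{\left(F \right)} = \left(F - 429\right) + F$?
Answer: $\frac{1426068617}{758} \approx 1.8814 \cdot 10^{6}$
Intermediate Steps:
$V{\left(F \right)} = -429 + 2 F$ ($V{\left(F \right)} = \left(-429 + F\right) + F = -429 + 2 F$)
$y = 1881356$ ($y = \left(-429 + 2 \left(-48\right)\right) - -1881881 = \left(-429 - 96\right) + 1881881 = -525 + 1881881 = 1881356$)
$l{\left(I \right)} = \frac{-1874 + I}{-1852 + I}$
$l{\left(336 \right)} + y = \frac{-1874 + 336}{-1852 + 336} + 1881356 = \frac{1}{-1516} \left(-1538\right) + 1881356 = \left(- \frac{1}{1516}\right) \left(-1538\right) + 1881356 = \frac{769}{758} + 1881356 = \frac{1426068617}{758}$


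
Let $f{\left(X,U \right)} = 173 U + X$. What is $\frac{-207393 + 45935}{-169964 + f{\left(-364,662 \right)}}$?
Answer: $\frac{80729}{27901} \approx 2.8934$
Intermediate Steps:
$f{\left(X,U \right)} = X + 173 U$
$\frac{-207393 + 45935}{-169964 + f{\left(-364,662 \right)}} = \frac{-207393 + 45935}{-169964 + \left(-364 + 173 \cdot 662\right)} = - \frac{161458}{-169964 + \left(-364 + 114526\right)} = - \frac{161458}{-169964 + 114162} = - \frac{161458}{-55802} = \left(-161458\right) \left(- \frac{1}{55802}\right) = \frac{80729}{27901}$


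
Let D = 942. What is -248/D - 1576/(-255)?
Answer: 78964/13345 ≈ 5.9171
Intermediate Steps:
-248/D - 1576/(-255) = -248/942 - 1576/(-255) = -248*1/942 - 1576*(-1/255) = -124/471 + 1576/255 = 78964/13345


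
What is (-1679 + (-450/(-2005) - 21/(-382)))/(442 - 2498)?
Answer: 257149777/314942192 ≈ 0.81650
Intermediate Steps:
(-1679 + (-450/(-2005) - 21/(-382)))/(442 - 2498) = (-1679 + (-450*(-1/2005) - 21*(-1/382)))/(-2056) = (-1679 + (90/401 + 21/382))*(-1/2056) = (-1679 + 42801/153182)*(-1/2056) = -257149777/153182*(-1/2056) = 257149777/314942192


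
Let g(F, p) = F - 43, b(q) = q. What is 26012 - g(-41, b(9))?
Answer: 26096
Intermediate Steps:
g(F, p) = -43 + F
26012 - g(-41, b(9)) = 26012 - (-43 - 41) = 26012 - 1*(-84) = 26012 + 84 = 26096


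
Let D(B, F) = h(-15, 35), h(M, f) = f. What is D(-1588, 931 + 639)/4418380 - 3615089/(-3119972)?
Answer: 399323653371/344630547134 ≈ 1.1587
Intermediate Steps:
D(B, F) = 35
D(-1588, 931 + 639)/4418380 - 3615089/(-3119972) = 35/4418380 - 3615089/(-3119972) = 35*(1/4418380) - 3615089*(-1/3119972) = 7/883676 + 3615089/3119972 = 399323653371/344630547134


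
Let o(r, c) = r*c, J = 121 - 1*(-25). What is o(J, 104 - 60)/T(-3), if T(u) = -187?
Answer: -584/17 ≈ -34.353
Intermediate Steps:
J = 146 (J = 121 + 25 = 146)
o(r, c) = c*r
o(J, 104 - 60)/T(-3) = ((104 - 60)*146)/(-187) = (44*146)*(-1/187) = 6424*(-1/187) = -584/17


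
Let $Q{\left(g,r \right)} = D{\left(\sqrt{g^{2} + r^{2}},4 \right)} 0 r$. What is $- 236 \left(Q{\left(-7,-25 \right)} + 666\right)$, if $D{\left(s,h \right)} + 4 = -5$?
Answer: $-157176$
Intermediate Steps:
$D{\left(s,h \right)} = -9$ ($D{\left(s,h \right)} = -4 - 5 = -9$)
$Q{\left(g,r \right)} = 0$ ($Q{\left(g,r \right)} = \left(-9\right) 0 r = 0 r = 0$)
$- 236 \left(Q{\left(-7,-25 \right)} + 666\right) = - 236 \left(0 + 666\right) = \left(-236\right) 666 = -157176$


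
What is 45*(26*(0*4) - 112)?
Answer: -5040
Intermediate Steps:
45*(26*(0*4) - 112) = 45*(26*0 - 112) = 45*(0 - 112) = 45*(-112) = -5040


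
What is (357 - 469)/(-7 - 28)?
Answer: 16/5 ≈ 3.2000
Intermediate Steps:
(357 - 469)/(-7 - 28) = -112/(-35) = -112*(-1/35) = 16/5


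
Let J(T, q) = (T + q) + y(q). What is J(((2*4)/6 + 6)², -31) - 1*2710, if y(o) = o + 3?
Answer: -24437/9 ≈ -2715.2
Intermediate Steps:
y(o) = 3 + o
J(T, q) = 3 + T + 2*q (J(T, q) = (T + q) + (3 + q) = 3 + T + 2*q)
J(((2*4)/6 + 6)², -31) - 1*2710 = (3 + ((2*4)/6 + 6)² + 2*(-31)) - 1*2710 = (3 + (8*(⅙) + 6)² - 62) - 2710 = (3 + (4/3 + 6)² - 62) - 2710 = (3 + (22/3)² - 62) - 2710 = (3 + 484/9 - 62) - 2710 = -47/9 - 2710 = -24437/9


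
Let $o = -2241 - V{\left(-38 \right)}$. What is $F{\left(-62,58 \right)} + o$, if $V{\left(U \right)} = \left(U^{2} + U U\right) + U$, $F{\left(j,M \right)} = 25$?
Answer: $-5066$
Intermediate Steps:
$V{\left(U \right)} = U + 2 U^{2}$ ($V{\left(U \right)} = \left(U^{2} + U^{2}\right) + U = 2 U^{2} + U = U + 2 U^{2}$)
$o = -5091$ ($o = -2241 - - 38 \left(1 + 2 \left(-38\right)\right) = -2241 - - 38 \left(1 - 76\right) = -2241 - \left(-38\right) \left(-75\right) = -2241 - 2850 = -5091$)
$F{\left(-62,58 \right)} + o = 25 - 5091 = -5066$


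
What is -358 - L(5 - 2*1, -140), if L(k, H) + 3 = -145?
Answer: -210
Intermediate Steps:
L(k, H) = -148 (L(k, H) = -3 - 145 = -148)
-358 - L(5 - 2*1, -140) = -358 - 1*(-148) = -358 + 148 = -210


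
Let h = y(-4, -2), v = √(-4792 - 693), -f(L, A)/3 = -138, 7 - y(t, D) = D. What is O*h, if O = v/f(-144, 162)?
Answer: I*√5485/46 ≈ 1.61*I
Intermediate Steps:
y(t, D) = 7 - D
f(L, A) = 414 (f(L, A) = -3*(-138) = 414)
v = I*√5485 (v = √(-5485) = I*√5485 ≈ 74.061*I)
O = I*√5485/414 (O = (I*√5485)/414 = (I*√5485)*(1/414) = I*√5485/414 ≈ 0.17889*I)
h = 9 (h = 7 - 1*(-2) = 7 + 2 = 9)
O*h = (I*√5485/414)*9 = I*√5485/46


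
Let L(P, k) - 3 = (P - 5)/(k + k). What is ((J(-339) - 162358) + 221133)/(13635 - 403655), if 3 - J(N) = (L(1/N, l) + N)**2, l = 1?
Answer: 3206597483/22410744210 ≈ 0.14308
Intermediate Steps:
L(P, k) = 3 + (-5 + P)/(2*k) (L(P, k) = 3 + (P - 5)/(k + k) = 3 + (-5 + P)/((2*k)) = 3 + (-5 + P)*(1/(2*k)) = 3 + (-5 + P)/(2*k))
J(N) = 3 - (1/2 + N + 1/(2*N))**2 (J(N) = 3 - ((1/2)*(-5 + 1/N + 6*1)/1 + N)**2 = 3 - ((1/2)*1*(-5 + 1/N + 6) + N)**2 = 3 - ((1/2)*1*(1 + 1/N) + N)**2 = 3 - ((1/2 + 1/(2*N)) + N)**2 = 3 - (1/2 + N + 1/(2*N))**2)
((J(-339) - 162358) + 221133)/(13635 - 403655) = (((3 - 1/4*(1 - 339 + 2*(-339)**2)**2/(-339)**2) - 162358) + 221133)/(13635 - 403655) = (((3 - 1/4*1/114921*(1 - 339 + 2*114921)**2) - 162358) + 221133)/(-390020) = (((3 - 1/4*1/114921*(1 - 339 + 229842)**2) - 162358) + 221133)*(-1/390020) = (((3 - 1/4*1/114921*229504**2) - 162358) + 221133)*(-1/390020) = (((3 - 1/4*1/114921*52672086016) - 162358) + 221133)*(-1/390020) = (((3 - 13168021504/114921) - 162358) + 221133)*(-1/390020) = ((-13167676741/114921 - 162358) + 221133)*(-1/390020) = (-31826020459/114921 + 221133)*(-1/390020) = -6413194966/114921*(-1/390020) = 3206597483/22410744210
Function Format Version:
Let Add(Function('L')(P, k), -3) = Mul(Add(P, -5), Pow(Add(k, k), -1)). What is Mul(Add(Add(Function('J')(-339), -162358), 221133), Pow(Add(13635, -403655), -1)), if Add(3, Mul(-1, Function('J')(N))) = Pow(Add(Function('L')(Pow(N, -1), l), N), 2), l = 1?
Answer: Rational(3206597483, 22410744210) ≈ 0.14308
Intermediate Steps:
Function('L')(P, k) = Add(3, Mul(Rational(1, 2), Pow(k, -1), Add(-5, P))) (Function('L')(P, k) = Add(3, Mul(Add(P, -5), Pow(Add(k, k), -1))) = Add(3, Mul(Add(-5, P), Pow(Mul(2, k), -1))) = Add(3, Mul(Add(-5, P), Mul(Rational(1, 2), Pow(k, -1)))) = Add(3, Mul(Rational(1, 2), Pow(k, -1), Add(-5, P))))
Function('J')(N) = Add(3, Mul(-1, Pow(Add(Rational(1, 2), N, Mul(Rational(1, 2), Pow(N, -1))), 2))) (Function('J')(N) = Add(3, Mul(-1, Pow(Add(Mul(Rational(1, 2), Pow(1, -1), Add(-5, Pow(N, -1), Mul(6, 1))), N), 2))) = Add(3, Mul(-1, Pow(Add(Mul(Rational(1, 2), 1, Add(-5, Pow(N, -1), 6)), N), 2))) = Add(3, Mul(-1, Pow(Add(Mul(Rational(1, 2), 1, Add(1, Pow(N, -1))), N), 2))) = Add(3, Mul(-1, Pow(Add(Add(Rational(1, 2), Mul(Rational(1, 2), Pow(N, -1))), N), 2))) = Add(3, Mul(-1, Pow(Add(Rational(1, 2), N, Mul(Rational(1, 2), Pow(N, -1))), 2))))
Mul(Add(Add(Function('J')(-339), -162358), 221133), Pow(Add(13635, -403655), -1)) = Mul(Add(Add(Add(3, Mul(Rational(-1, 4), Pow(-339, -2), Pow(Add(1, -339, Mul(2, Pow(-339, 2))), 2))), -162358), 221133), Pow(Add(13635, -403655), -1)) = Mul(Add(Add(Add(3, Mul(Rational(-1, 4), Rational(1, 114921), Pow(Add(1, -339, Mul(2, 114921)), 2))), -162358), 221133), Pow(-390020, -1)) = Mul(Add(Add(Add(3, Mul(Rational(-1, 4), Rational(1, 114921), Pow(Add(1, -339, 229842), 2))), -162358), 221133), Rational(-1, 390020)) = Mul(Add(Add(Add(3, Mul(Rational(-1, 4), Rational(1, 114921), Pow(229504, 2))), -162358), 221133), Rational(-1, 390020)) = Mul(Add(Add(Add(3, Mul(Rational(-1, 4), Rational(1, 114921), 52672086016)), -162358), 221133), Rational(-1, 390020)) = Mul(Add(Add(Add(3, Rational(-13168021504, 114921)), -162358), 221133), Rational(-1, 390020)) = Mul(Add(Add(Rational(-13167676741, 114921), -162358), 221133), Rational(-1, 390020)) = Mul(Add(Rational(-31826020459, 114921), 221133), Rational(-1, 390020)) = Mul(Rational(-6413194966, 114921), Rational(-1, 390020)) = Rational(3206597483, 22410744210)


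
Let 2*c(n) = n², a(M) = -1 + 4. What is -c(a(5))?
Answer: -9/2 ≈ -4.5000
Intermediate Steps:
a(M) = 3
c(n) = n²/2
-c(a(5)) = -3²/2 = -9/2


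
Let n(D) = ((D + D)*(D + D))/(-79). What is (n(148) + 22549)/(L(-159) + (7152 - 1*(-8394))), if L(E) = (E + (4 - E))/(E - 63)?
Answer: 188006805/136322716 ≈ 1.3791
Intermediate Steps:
L(E) = 4/(-63 + E)
n(D) = -4*D²/79 (n(D) = ((2*D)*(2*D))*(-1/79) = (4*D²)*(-1/79) = -4*D²/79)
(n(148) + 22549)/(L(-159) + (7152 - 1*(-8394))) = (-4/79*148² + 22549)/(4/(-63 - 159) + (7152 - 1*(-8394))) = (-4/79*21904 + 22549)/(4/(-222) + (7152 + 8394)) = (-87616/79 + 22549)/(4*(-1/222) + 15546) = 1693755/(79*(-2/111 + 15546)) = 1693755/(79*(1725604/111)) = (1693755/79)*(111/1725604) = 188006805/136322716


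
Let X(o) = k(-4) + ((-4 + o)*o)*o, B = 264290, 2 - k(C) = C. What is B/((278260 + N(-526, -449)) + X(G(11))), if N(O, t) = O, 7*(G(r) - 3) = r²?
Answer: 45325735/48781758 ≈ 0.92915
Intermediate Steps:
k(C) = 2 - C
G(r) = 3 + r²/7
X(o) = 6 + o²*(-4 + o) (X(o) = (2 - 1*(-4)) + ((-4 + o)*o)*o = (2 + 4) + (o*(-4 + o))*o = 6 + o²*(-4 + o))
B/((278260 + N(-526, -449)) + X(G(11))) = 264290/((278260 - 526) + (6 + (3 + (⅐)*11²)³ - 4*(3 + (⅐)*11²)²)) = 264290/(277734 + (6 + (3 + (⅐)*121)³ - 4*(3 + (⅐)*121)²)) = 264290/(277734 + (6 + (3 + 121/7)³ - 4*(3 + 121/7)²)) = 264290/(277734 + (6 + (142/7)³ - 4*(142/7)²)) = 264290/(277734 + (6 + 2863288/343 - 4*20164/49)) = 264290/(277734 + (6 + 2863288/343 - 80656/49)) = 264290/(277734 + 2300754/343) = 264290/(97563516/343) = 264290*(343/97563516) = 45325735/48781758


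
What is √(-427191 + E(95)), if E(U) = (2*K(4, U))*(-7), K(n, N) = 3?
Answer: I*√427233 ≈ 653.63*I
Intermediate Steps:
E(U) = -42 (E(U) = (2*3)*(-7) = 6*(-7) = -42)
√(-427191 + E(95)) = √(-427191 - 42) = √(-427233) = I*√427233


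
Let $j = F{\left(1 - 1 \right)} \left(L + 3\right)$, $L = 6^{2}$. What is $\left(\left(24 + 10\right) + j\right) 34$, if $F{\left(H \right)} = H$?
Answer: $1156$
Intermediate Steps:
$L = 36$
$j = 0$ ($j = \left(1 - 1\right) \left(36 + 3\right) = 0 \cdot 39 = 0$)
$\left(\left(24 + 10\right) + j\right) 34 = \left(\left(24 + 10\right) + 0\right) 34 = \left(34 + 0\right) 34 = 34 \cdot 34 = 1156$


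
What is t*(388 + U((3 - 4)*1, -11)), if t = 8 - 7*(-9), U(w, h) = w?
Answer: 27477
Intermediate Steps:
t = 71 (t = 8 + 63 = 71)
t*(388 + U((3 - 4)*1, -11)) = 71*(388 + (3 - 4)*1) = 71*(388 - 1*1) = 71*(388 - 1) = 71*387 = 27477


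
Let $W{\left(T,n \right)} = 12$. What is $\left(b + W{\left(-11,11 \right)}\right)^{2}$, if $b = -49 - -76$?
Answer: $1521$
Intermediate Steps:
$b = 27$ ($b = -49 + 76 = 27$)
$\left(b + W{\left(-11,11 \right)}\right)^{2} = \left(27 + 12\right)^{2} = 39^{2} = 1521$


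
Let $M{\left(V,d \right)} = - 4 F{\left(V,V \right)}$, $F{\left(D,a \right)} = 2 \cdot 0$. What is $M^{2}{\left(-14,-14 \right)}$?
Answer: $0$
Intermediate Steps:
$F{\left(D,a \right)} = 0$
$M{\left(V,d \right)} = 0$ ($M{\left(V,d \right)} = \left(-4\right) 0 = 0$)
$M^{2}{\left(-14,-14 \right)} = 0^{2} = 0$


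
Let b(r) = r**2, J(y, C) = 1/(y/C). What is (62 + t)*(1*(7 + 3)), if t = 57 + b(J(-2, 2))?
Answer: 1200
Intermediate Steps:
J(y, C) = C/y
t = 58 (t = 57 + (2/(-2))**2 = 57 + (2*(-1/2))**2 = 57 + (-1)**2 = 57 + 1 = 58)
(62 + t)*(1*(7 + 3)) = (62 + 58)*(1*(7 + 3)) = 120*(1*10) = 120*10 = 1200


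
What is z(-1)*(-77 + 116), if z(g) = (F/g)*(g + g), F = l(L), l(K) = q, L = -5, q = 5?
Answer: 390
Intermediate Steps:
l(K) = 5
F = 5
z(g) = 10 (z(g) = (5/g)*(g + g) = (5/g)*(2*g) = 10)
z(-1)*(-77 + 116) = 10*(-77 + 116) = 10*39 = 390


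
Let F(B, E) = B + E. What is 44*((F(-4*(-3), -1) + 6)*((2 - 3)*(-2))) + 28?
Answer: 1524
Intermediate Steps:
44*((F(-4*(-3), -1) + 6)*((2 - 3)*(-2))) + 28 = 44*(((-4*(-3) - 1) + 6)*((2 - 3)*(-2))) + 28 = 44*(((12 - 1) + 6)*(-1*(-2))) + 28 = 44*((11 + 6)*2) + 28 = 44*(17*2) + 28 = 44*34 + 28 = 1496 + 28 = 1524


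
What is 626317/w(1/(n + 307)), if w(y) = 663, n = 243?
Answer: 626317/663 ≈ 944.67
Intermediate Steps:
626317/w(1/(n + 307)) = 626317/663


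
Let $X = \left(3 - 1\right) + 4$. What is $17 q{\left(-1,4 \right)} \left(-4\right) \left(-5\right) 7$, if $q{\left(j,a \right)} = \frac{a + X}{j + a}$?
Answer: $\frac{23800}{3} \approx 7933.3$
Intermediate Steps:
$X = 6$ ($X = 2 + 4 = 6$)
$q{\left(j,a \right)} = \frac{6 + a}{a + j}$ ($q{\left(j,a \right)} = \frac{a + 6}{j + a} = \frac{6 + a}{a + j}$)
$17 q{\left(-1,4 \right)} \left(-4\right) \left(-5\right) 7 = 17 \frac{6 + 4}{4 - 1} \left(-4\right) \left(-5\right) 7 = 17 \cdot \frac{1}{3} \cdot 10 \left(-4\right) \left(-5\right) 7 = 17 \cdot \frac{10}{3} \left(-4\right) \left(-5\right) 7 = 17 \left(\left(- \frac{40}{3}\right) \left(-5\right)\right) 7 = 17 \cdot \frac{200}{3} \cdot 7 = \frac{3400}{3} \cdot 7 = \frac{23800}{3}$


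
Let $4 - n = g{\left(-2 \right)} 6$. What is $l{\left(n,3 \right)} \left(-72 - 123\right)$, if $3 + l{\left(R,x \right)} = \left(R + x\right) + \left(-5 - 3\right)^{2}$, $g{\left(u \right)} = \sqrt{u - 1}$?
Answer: $-13260 + 1170 i \sqrt{3} \approx -13260.0 + 2026.5 i$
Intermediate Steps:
$g{\left(u \right)} = \sqrt{-1 + u}$
$n = 4 - 6 i \sqrt{3}$ ($n = 4 - \sqrt{-1 - 2} \cdot 6 = 4 - \sqrt{-3} \cdot 6 = 4 - i \sqrt{3} \cdot 6 = 4 - 6 i \sqrt{3} \approx 4.0 - 10.392 i$)
$l{\left(R,x \right)} = 61 + R + x$ ($l{\left(R,x \right)} = -3 + \left(\left(R + x\right) + \left(-5 - 3\right)^{2}\right) = -3 + \left(\left(R + x\right) + \left(-8\right)^{2}\right) = -3 + \left(\left(R + x\right) + 64\right) = -3 + \left(64 + R + x\right) = 61 + R + x$)
$l{\left(n,3 \right)} \left(-72 - 123\right) = \left(61 + \left(4 - 6 i \sqrt{3}\right) + 3\right) \left(-72 - 123\right) = \left(68 - 6 i \sqrt{3}\right) \left(-195\right) = -13260 + 1170 i \sqrt{3}$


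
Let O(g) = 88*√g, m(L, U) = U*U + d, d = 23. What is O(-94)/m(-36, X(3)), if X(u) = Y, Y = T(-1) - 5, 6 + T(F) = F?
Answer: 88*I*√94/167 ≈ 5.1089*I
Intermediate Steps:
T(F) = -6 + F
Y = -12 (Y = (-6 - 1) - 5 = -7 - 5 = -12)
X(u) = -12
m(L, U) = 23 + U² (m(L, U) = U*U + 23 = U² + 23 = 23 + U²)
O(-94)/m(-36, X(3)) = (88*√(-94))/(23 + (-12)²) = (88*(I*√94))/(23 + 144) = (88*I*√94)/167 = (88*I*√94)*(1/167) = 88*I*√94/167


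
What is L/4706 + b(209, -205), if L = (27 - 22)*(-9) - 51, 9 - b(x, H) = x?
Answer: -470648/2353 ≈ -200.02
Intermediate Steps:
b(x, H) = 9 - x
L = -96 (L = 5*(-9) - 51 = -45 - 51 = -96)
L/4706 + b(209, -205) = -96/4706 + (9 - 1*209) = -96*1/4706 + (9 - 209) = -48/2353 - 200 = -470648/2353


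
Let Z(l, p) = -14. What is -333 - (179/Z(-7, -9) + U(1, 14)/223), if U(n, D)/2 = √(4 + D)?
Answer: -4483/14 - 6*√2/223 ≈ -320.25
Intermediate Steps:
U(n, D) = 2*√(4 + D)
-333 - (179/Z(-7, -9) + U(1, 14)/223) = -333 - (179/(-14) + (2*√(4 + 14))/223) = -333 - (179*(-1/14) + (2*√18)*(1/223)) = -333 - (-179/14 + (2*(3*√2))*(1/223)) = -333 - (-179/14 + (6*√2)*(1/223)) = -333 - (-179/14 + 6*√2/223) = -333 + (179/14 - 6*√2/223) = -4483/14 - 6*√2/223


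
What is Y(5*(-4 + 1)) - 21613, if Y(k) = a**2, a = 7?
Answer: -21564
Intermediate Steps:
Y(k) = 49 (Y(k) = 7**2 = 49)
Y(5*(-4 + 1)) - 21613 = 49 - 21613 = -21564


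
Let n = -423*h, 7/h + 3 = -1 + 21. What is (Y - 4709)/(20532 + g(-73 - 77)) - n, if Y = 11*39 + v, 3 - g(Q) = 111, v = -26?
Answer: 30201131/173604 ≈ 173.97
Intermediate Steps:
h = 7/17 (h = 7/(-3 + (-1 + 21)) = 7/(-3 + 20) = 7/17 ≈ 0.41176)
g(Q) = -108 (g(Q) = 3 - 1*111 = 3 - 111 = -108)
Y = 403 (Y = 11*39 - 26 = 429 - 26 = 403)
n = -2961/17 (n = -423*7/17 = -2961/17 ≈ -174.18)
(Y - 4709)/(20532 + g(-73 - 77)) - n = (403 - 4709)/(20532 - 108) - 1*(-2961/17) = -4306/20424 + 2961/17 = -4306*1/20424 + 2961/17 = -2153/10212 + 2961/17 = 30201131/173604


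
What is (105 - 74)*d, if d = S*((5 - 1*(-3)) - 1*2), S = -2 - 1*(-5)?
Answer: 558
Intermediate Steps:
S = 3 (S = -2 + 5 = 3)
d = 18 (d = 3*((5 - 1*(-3)) - 1*2) = 3*((5 + 3) - 2) = 3*(8 - 2) = 3*6 = 18)
(105 - 74)*d = (105 - 74)*18 = 31*18 = 558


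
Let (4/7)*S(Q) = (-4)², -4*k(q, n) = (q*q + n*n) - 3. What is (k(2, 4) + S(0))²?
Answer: 9025/16 ≈ 564.06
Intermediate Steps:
k(q, n) = ¾ - n²/4 - q²/4 (k(q, n) = -((q*q + n*n) - 3)/4 = -((q² + n²) - 3)/4 = -((n² + q²) - 3)/4 = -(-3 + n² + q²)/4 = ¾ - n²/4 - q²/4)
S(Q) = 28 (S(Q) = (7/4)*(-4)² = (7/4)*16 = 28)
(k(2, 4) + S(0))² = ((¾ - ¼*4² - ¼*2²) + 28)² = ((¾ - ¼*16 - ¼*4) + 28)² = ((¾ - 4 - 1) + 28)² = (-17/4 + 28)² = (95/4)² = 9025/16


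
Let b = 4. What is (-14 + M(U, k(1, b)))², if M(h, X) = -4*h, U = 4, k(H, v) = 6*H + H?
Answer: 900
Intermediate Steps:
k(H, v) = 7*H
(-14 + M(U, k(1, b)))² = (-14 - 4*4)² = (-14 - 16)² = (-30)² = 900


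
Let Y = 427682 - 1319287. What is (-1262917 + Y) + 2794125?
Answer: 639603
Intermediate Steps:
Y = -891605
(-1262917 + Y) + 2794125 = (-1262917 - 891605) + 2794125 = -2154522 + 2794125 = 639603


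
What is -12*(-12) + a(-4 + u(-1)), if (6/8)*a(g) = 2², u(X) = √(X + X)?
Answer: 448/3 ≈ 149.33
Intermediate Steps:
u(X) = √2*√X (u(X) = √(2*X) = √2*√X)
a(g) = 16/3 (a(g) = (4/3)*2² = (4/3)*4 = 16/3)
-12*(-12) + a(-4 + u(-1)) = -12*(-12) + 16/3 = 144 + 16/3 = 448/3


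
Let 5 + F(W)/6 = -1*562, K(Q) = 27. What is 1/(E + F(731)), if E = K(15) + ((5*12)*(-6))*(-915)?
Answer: 1/326025 ≈ 3.0672e-6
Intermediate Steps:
F(W) = -3402 (F(W) = -30 + 6*(-1*562) = -30 + 6*(-562) = -30 - 3372 = -3402)
E = 329427 (E = 27 + ((5*12)*(-6))*(-915) = 27 + (60*(-6))*(-915) = 27 - 360*(-915) = 27 + 329400 = 329427)
1/(E + F(731)) = 1/(329427 - 3402) = 1/326025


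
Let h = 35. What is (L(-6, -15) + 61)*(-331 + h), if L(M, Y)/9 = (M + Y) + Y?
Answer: 77848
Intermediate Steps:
L(M, Y) = 9*M + 18*Y (L(M, Y) = 9*((M + Y) + Y) = 9*(M + 2*Y) = 9*M + 18*Y)
(L(-6, -15) + 61)*(-331 + h) = ((9*(-6) + 18*(-15)) + 61)*(-331 + 35) = ((-54 - 270) + 61)*(-296) = (-324 + 61)*(-296) = -263*(-296) = 77848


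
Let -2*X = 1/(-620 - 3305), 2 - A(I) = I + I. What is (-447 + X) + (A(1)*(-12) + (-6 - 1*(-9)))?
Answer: -3485399/7850 ≈ -444.00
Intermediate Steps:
A(I) = 2 - 2*I (A(I) = 2 - (I + I) = 2 - 2*I)
X = 1/7850 (X = -1/(2*(-620 - 3305)) = -½/(-3925) = -½*(-1/3925) = 1/7850 ≈ 0.00012739)
(-447 + X) + (A(1)*(-12) + (-6 - 1*(-9))) = (-447 + 1/7850) + ((2 - 2*1)*(-12) + (-6 - 1*(-9))) = -3508949/7850 + ((2 - 2)*(-12) + (-6 + 9)) = -3508949/7850 + (0*(-12) + 3) = -3508949/7850 + (0 + 3) = -3508949/7850 + 3 = -3485399/7850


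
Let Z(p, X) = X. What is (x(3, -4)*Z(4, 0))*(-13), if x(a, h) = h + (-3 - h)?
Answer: 0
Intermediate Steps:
x(a, h) = -3
(x(3, -4)*Z(4, 0))*(-13) = -3*0*(-13) = 0*(-13) = 0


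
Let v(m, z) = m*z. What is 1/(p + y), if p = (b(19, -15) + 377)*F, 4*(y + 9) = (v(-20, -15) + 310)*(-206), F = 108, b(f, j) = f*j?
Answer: -1/21488 ≈ -4.6538e-5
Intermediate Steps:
y = -31424 (y = -9 + ((-20*(-15) + 310)*(-206))/4 = -9 + ((300 + 310)*(-206))/4 = -9 + (610*(-206))/4 = -9 + (¼)*(-125660) = -9 - 31415 = -31424)
p = 9936 (p = (19*(-15) + 377)*108 = (-285 + 377)*108 = 92*108 = 9936)
1/(p + y) = 1/(9936 - 31424) = 1/(-21488) = -1/21488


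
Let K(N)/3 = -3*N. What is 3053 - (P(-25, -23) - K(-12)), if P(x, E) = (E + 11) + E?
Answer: 3196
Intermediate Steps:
K(N) = -9*N (K(N) = 3*(-3*N) = -9*N)
P(x, E) = 11 + 2*E (P(x, E) = (11 + E) + E = 11 + 2*E)
3053 - (P(-25, -23) - K(-12)) = 3053 - ((11 + 2*(-23)) - (-9)*(-12)) = 3053 - ((11 - 46) - 1*108) = 3053 - (-35 - 108) = 3053 - 1*(-143) = 3053 + 143 = 3196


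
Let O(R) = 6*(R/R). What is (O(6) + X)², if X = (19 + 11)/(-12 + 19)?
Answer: 5184/49 ≈ 105.80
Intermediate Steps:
O(R) = 6 (O(R) = 6*1 = 6)
X = 30/7 ≈ 4.2857
(O(6) + X)² = (6 + 30/7)² = (72/7)² = 5184/49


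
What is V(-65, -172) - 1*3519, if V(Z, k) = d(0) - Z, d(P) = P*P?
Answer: -3454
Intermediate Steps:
d(P) = P²
V(Z, k) = -Z (V(Z, k) = 0² - Z = 0 - Z = -Z)
V(-65, -172) - 1*3519 = -1*(-65) - 1*3519 = 65 - 3519 = -3454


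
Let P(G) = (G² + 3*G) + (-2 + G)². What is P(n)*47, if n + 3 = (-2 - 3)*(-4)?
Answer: 26555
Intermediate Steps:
n = 17 (n = -3 + (-2 - 3)*(-4) = -3 - 5*(-4) = -3 + 20 = 17)
P(G) = G² + (-2 + G)² + 3*G
P(n)*47 = (4 - 1*17 + 2*17²)*47 = (4 - 17 + 2*289)*47 = (4 - 17 + 578)*47 = 565*47 = 26555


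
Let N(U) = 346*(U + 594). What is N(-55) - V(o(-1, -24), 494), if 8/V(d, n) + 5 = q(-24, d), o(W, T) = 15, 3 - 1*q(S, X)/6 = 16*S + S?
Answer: 458961726/2461 ≈ 1.8649e+5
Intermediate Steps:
q(S, X) = 18 - 102*S (q(S, X) = 18 - 6*(16*S + S) = 18 - 102*S)
V(d, n) = 8/2461 (V(d, n) = 8/(-5 + (18 - 102*(-24))) = 8/(-5 + (18 + 2448)) = 8/(-5 + 2466) = 8/2461)
N(U) = 205524 + 346*U (N(U) = 346*(594 + U) = 205524 + 346*U)
N(-55) - V(o(-1, -24), 494) = (205524 + 346*(-55)) - 1*8/2461 = (205524 - 19030) - 8/2461 = 186494 - 8/2461 = 458961726/2461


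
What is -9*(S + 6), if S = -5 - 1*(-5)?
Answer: -54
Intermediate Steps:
S = 0 (S = -5 + 5 = 0)
-9*(S + 6) = -9*(0 + 6) = -9*6 = -54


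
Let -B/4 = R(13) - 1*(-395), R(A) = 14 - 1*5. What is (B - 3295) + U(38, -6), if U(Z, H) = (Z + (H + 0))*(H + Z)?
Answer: -3887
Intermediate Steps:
R(A) = 9 (R(A) = 14 - 5 = 9)
U(Z, H) = (H + Z)**2 (U(Z, H) = (Z + H)*(H + Z) = (H + Z)*(H + Z) = (H + Z)**2)
B = -1616 (B = -4*(9 - 1*(-395)) = -4*(9 + 395) = -4*404 = -1616)
(B - 3295) + U(38, -6) = (-1616 - 3295) + (-6 + 38)**2 = -4911 + 32**2 = -4911 + 1024 = -3887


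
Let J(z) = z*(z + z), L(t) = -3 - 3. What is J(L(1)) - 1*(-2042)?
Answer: 2114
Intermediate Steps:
L(t) = -6
J(z) = 2*z**2 (J(z) = z*(2*z) = 2*z**2)
J(L(1)) - 1*(-2042) = 2*(-6)**2 - 1*(-2042) = 2*36 + 2042 = 72 + 2042 = 2114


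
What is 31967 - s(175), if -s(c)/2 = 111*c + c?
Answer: 71167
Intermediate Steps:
s(c) = -224*c (s(c) = -2*(111*c + c) = -224*c)
31967 - s(175) = 31967 - (-224)*175 = 31967 - 1*(-39200) = 31967 + 39200 = 71167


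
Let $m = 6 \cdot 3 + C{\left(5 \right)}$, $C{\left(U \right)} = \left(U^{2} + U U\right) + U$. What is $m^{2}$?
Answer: $5329$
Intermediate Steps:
$C{\left(U \right)} = U + 2 U^{2}$ ($C{\left(U \right)} = \left(U^{2} + U^{2}\right) + U = 2 U^{2} + U = U + 2 U^{2}$)
$m = 73$ ($m = 6 \cdot 3 + 5 \left(1 + 2 \cdot 5\right) = 18 + 5 \left(1 + 10\right) = 18 + 5 \cdot 11 = 18 + 55 = 73$)
$m^{2} = 73^{2} = 5329$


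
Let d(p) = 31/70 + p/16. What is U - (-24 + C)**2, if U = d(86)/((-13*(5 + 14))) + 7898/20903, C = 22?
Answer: -5270431227/1445651480 ≈ -3.6457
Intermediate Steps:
d(p) = 31/70 + p/16 (d(p) = 31*(1/70) + p*(1/16) = 31/70 + p/16)
U = 512174693/1445651480 (U = (31/70 + (1/16)*86)/((-13*(5 + 14))) + 7898/20903 = (31/70 + 43/8)/((-13*19)) + 7898*(1/20903) = (1629/280)/(-247) + 7898/20903 = (1629/280)*(-1/247) + 7898/20903 = -1629/69160 + 7898/20903 = 512174693/1445651480 ≈ 0.35429)
U - (-24 + C)**2 = 512174693/1445651480 - (-24 + 22)**2 = 512174693/1445651480 - 1*(-2)**2 = 512174693/1445651480 - 1*4 = 512174693/1445651480 - 4 = -5270431227/1445651480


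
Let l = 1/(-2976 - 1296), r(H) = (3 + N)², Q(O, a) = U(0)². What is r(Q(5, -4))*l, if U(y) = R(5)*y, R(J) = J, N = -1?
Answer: -1/1068 ≈ -0.00093633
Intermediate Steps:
U(y) = 5*y
Q(O, a) = 0 (Q(O, a) = (5*0)² = 0² = 0)
r(H) = 4 (r(H) = (3 - 1)² = 2² = 4)
l = -1/4272 (l = 1/(-4272) = -1/4272 ≈ -0.00023408)
r(Q(5, -4))*l = 4*(-1/4272) = -1/1068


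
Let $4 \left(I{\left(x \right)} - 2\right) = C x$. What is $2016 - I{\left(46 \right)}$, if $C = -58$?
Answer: $2681$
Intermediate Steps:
$I{\left(x \right)} = 2 - \frac{29 x}{2}$ ($I{\left(x \right)} = 2 + \frac{\left(-58\right) x}{4} = 2 - \frac{29 x}{2}$)
$2016 - I{\left(46 \right)} = 2016 - \left(2 - 667\right) = 2016 - -665 = 2016 + 665 = 2681$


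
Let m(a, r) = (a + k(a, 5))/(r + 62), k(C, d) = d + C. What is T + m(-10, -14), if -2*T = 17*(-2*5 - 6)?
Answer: 2171/16 ≈ 135.69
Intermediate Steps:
k(C, d) = C + d
T = 136 (T = -17*(-2*5 - 6)/2 = -17*(-10 - 6)/2 = -17*(-16)/2 = -½*(-272) = 136)
m(a, r) = (5 + 2*a)/(62 + r) (m(a, r) = (a + (a + 5))/(r + 62) = (a + (5 + a))/(62 + r) = (5 + 2*a)/(62 + r))
T + m(-10, -14) = 136 + (5 + 2*(-10))/(62 - 14) = 136 + (5 - 20)/48 = 136 + (1/48)*(-15) = 136 - 5/16 = 2171/16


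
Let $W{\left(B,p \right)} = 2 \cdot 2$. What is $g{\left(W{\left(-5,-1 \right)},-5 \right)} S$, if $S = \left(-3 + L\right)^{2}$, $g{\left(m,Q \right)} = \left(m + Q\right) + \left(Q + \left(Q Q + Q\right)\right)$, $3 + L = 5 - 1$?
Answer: $56$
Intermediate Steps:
$L = 1$ ($L = -3 + \left(5 - 1\right) = -3 + 4 = 1$)
$W{\left(B,p \right)} = 4$
$g{\left(m,Q \right)} = m + Q^{2} + 3 Q$ ($g{\left(m,Q \right)} = \left(Q + m\right) + \left(Q + \left(Q^{2} + Q\right)\right) = \left(Q + m\right) + \left(Q + \left(Q + Q^{2}\right)\right) = \left(Q + m\right) + \left(Q^{2} + 2 Q\right) = m + Q^{2} + 3 Q$)
$S = 4$ ($S = \left(-3 + 1\right)^{2} = \left(-2\right)^{2} = 4$)
$g{\left(W{\left(-5,-1 \right)},-5 \right)} S = \left(4 + \left(-5\right)^{2} + 3 \left(-5\right)\right) 4 = \left(4 + 25 - 15\right) 4 = 14 \cdot 4 = 56$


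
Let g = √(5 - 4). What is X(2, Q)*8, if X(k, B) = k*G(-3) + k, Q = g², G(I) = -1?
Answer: 0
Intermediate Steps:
g = 1 (g = √1 = 1)
Q = 1 (Q = 1² = 1)
X(k, B) = 0 (X(k, B) = k*(-1) + k = -k + k = 0)
X(2, Q)*8 = 0*8 = 0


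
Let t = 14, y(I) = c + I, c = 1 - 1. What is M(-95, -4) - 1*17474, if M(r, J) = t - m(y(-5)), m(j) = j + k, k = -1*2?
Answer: -17453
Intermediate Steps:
c = 0
y(I) = I (y(I) = 0 + I = I)
k = -2
m(j) = -2 + j (m(j) = j - 2 = -2 + j)
M(r, J) = 21 (M(r, J) = 14 - (-2 - 5) = 14 - 1*(-7) = 14 + 7 = 21)
M(-95, -4) - 1*17474 = 21 - 1*17474 = 21 - 17474 = -17453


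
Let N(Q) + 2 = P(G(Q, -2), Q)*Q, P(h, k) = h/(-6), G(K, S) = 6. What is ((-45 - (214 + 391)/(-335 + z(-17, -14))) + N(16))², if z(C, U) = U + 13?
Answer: 422836969/112896 ≈ 3745.4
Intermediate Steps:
P(h, k) = -h/6 (P(h, k) = h*(-⅙) = -h/6)
z(C, U) = 13 + U
N(Q) = -2 - Q (N(Q) = -2 + (-⅙*6)*Q = -2 - Q)
((-45 - (214 + 391)/(-335 + z(-17, -14))) + N(16))² = ((-45 - (214 + 391)/(-335 + (13 - 14))) + (-2 - 1*16))² = ((-45 - 605/(-335 - 1)) + (-2 - 16))² = ((-45 - 605/(-336)) - 18)² = ((-45 - 605*(-1)/336) - 18)² = ((-45 - 1*(-605/336)) - 18)² = ((-45 + 605/336) - 18)² = (-14515/336 - 18)² = (-20563/336)² = 422836969/112896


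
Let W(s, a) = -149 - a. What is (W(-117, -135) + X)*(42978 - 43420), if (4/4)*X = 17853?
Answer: -7884838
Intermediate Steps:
X = 17853
(W(-117, -135) + X)*(42978 - 43420) = ((-149 - 1*(-135)) + 17853)*(42978 - 43420) = ((-149 + 135) + 17853)*(-442) = (-14 + 17853)*(-442) = 17839*(-442) = -7884838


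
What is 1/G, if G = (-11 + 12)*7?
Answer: ⅐ ≈ 0.14286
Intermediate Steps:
G = 7 (G = 1*7 = 7)
1/G = 1/7 = ⅐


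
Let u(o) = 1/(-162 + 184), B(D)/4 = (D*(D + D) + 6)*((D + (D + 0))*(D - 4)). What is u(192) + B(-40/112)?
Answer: 4115631/52822 ≈ 77.915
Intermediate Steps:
B(D) = 8*D*(-4 + D)*(6 + 2*D²) (B(D) = 4*((D*(D + D) + 6)*((D + (D + 0))*(D - 4))) = 4*((D*(2*D) + 6)*((D + D)*(-4 + D))) = 4*((2*D² + 6)*((2*D)*(-4 + D))) = 4*((6 + 2*D²)*(2*D*(-4 + D))) = 4*(2*D*(-4 + D)*(6 + 2*D²)) = 8*D*(-4 + D)*(6 + 2*D²))
u(o) = 1/22
u(192) + B(-40/112) = 1/22 + 16*(-40/112)*(-12 + (-40/112)³ - 4*(-40/112)² + 3*(-40/112)) = 1/22 + 16*(-40*1/112)*(-12 + (-40*1/112)³ - 4*(-40*1/112)² + 3*(-40*1/112)) = 1/22 + 16*(-5/14)*(-12 + (-5/14)³ - 4*(-5/14)² + 3*(-5/14)) = 1/22 + 16*(-5/14)*(-12 - 125/2744 - 4*25/196 - 15/14) = 1/22 + 16*(-5/14)*(-12 - 125/2744 - 25/49 - 15/14) = 1/22 + 16*(-5/14)*(-37393/2744) = 1/22 + 186965/2401 = 4115631/52822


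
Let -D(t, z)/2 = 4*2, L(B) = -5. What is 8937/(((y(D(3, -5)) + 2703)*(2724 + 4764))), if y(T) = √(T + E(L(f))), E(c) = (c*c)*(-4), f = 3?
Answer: 2684079/6078862400 - 993*I*√29/3039431200 ≈ 0.00044154 - 1.7594e-6*I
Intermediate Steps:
D(t, z) = -16 (D(t, z) = -8*2 = -2*8 = -16)
E(c) = -4*c² (E(c) = c²*(-4) = -4*c²)
y(T) = √(-100 + T) (y(T) = √(T - 4*(-5)²) = √(T - 4*25) = √(T - 100) = √(-100 + T))
8937/(((y(D(3, -5)) + 2703)*(2724 + 4764))) = 8937/(((√(-100 - 16) + 2703)*(2724 + 4764))) = 8937/(((√(-116) + 2703)*7488)) = 8937/(((2*I*√29 + 2703)*7488)) = 8937/(((2703 + 2*I*√29)*7488)) = 8937/(20240064 + 14976*I*√29)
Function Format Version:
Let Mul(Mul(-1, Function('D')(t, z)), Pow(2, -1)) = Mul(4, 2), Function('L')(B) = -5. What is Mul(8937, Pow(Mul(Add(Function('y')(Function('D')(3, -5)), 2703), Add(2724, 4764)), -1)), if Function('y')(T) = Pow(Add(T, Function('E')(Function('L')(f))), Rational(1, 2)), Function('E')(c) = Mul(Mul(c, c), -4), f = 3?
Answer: Add(Rational(2684079, 6078862400), Mul(Rational(-993, 3039431200), I, Pow(29, Rational(1, 2)))) ≈ Add(0.00044154, Mul(-1.7594e-6, I))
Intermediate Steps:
Function('D')(t, z) = -16 (Function('D')(t, z) = Mul(-2, Mul(4, 2)) = Mul(-2, 8) = -16)
Function('E')(c) = Mul(-4, Pow(c, 2)) (Function('E')(c) = Mul(Pow(c, 2), -4) = Mul(-4, Pow(c, 2)))
Function('y')(T) = Pow(Add(-100, T), Rational(1, 2)) (Function('y')(T) = Pow(Add(T, Mul(-4, Pow(-5, 2))), Rational(1, 2)) = Pow(Add(T, Mul(-4, 25)), Rational(1, 2)) = Pow(Add(T, -100), Rational(1, 2)) = Pow(Add(-100, T), Rational(1, 2)))
Mul(8937, Pow(Mul(Add(Function('y')(Function('D')(3, -5)), 2703), Add(2724, 4764)), -1)) = Mul(8937, Pow(Mul(Add(Pow(Add(-100, -16), Rational(1, 2)), 2703), Add(2724, 4764)), -1)) = Mul(8937, Pow(Mul(Add(Pow(-116, Rational(1, 2)), 2703), 7488), -1)) = Mul(8937, Pow(Mul(Add(Mul(2, I, Pow(29, Rational(1, 2))), 2703), 7488), -1)) = Mul(8937, Pow(Mul(Add(2703, Mul(2, I, Pow(29, Rational(1, 2)))), 7488), -1)) = Mul(8937, Pow(Add(20240064, Mul(14976, I, Pow(29, Rational(1, 2)))), -1))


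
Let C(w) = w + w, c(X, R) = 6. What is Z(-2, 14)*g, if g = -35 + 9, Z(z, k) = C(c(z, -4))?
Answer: -312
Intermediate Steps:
C(w) = 2*w
Z(z, k) = 12 (Z(z, k) = 2*6 = 12)
g = -26
Z(-2, 14)*g = 12*(-26) = -312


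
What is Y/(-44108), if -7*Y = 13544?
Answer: 3386/77189 ≈ 0.043866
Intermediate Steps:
Y = -13544/7 (Y = -⅐*13544 = -13544/7 ≈ -1934.9)
Y/(-44108) = -13544/7/(-44108) = -13544/7*(-1/44108) = 3386/77189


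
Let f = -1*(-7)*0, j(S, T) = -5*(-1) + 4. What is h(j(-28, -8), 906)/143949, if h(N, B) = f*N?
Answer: 0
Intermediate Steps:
j(S, T) = 9 (j(S, T) = 5 + 4 = 9)
f = 0 (f = 7*0 = 0)
h(N, B) = 0 (h(N, B) = 0*N = 0)
h(j(-28, -8), 906)/143949 = 0/143949 = 0*(1/143949) = 0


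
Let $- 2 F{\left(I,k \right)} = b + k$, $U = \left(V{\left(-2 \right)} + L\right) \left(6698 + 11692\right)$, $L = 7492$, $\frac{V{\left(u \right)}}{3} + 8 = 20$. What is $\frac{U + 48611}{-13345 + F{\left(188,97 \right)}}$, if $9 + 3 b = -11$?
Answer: $- \frac{830931186}{80341} \approx -10343.0$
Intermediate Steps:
$b = - \frac{20}{3}$ ($b = -3 + \frac{1}{3} \left(-11\right) = -3 - \frac{11}{3} = - \frac{20}{3} \approx -6.6667$)
$V{\left(u \right)} = 36$ ($V{\left(u \right)} = -24 + 3 \cdot 20 = -24 + 60 = 36$)
$U = 138439920$ ($U = \left(36 + 7492\right) \left(6698 + 11692\right) = 7528 \cdot 18390 = 138439920$)
$F{\left(I,k \right)} = \frac{10}{3} - \frac{k}{2}$ ($F{\left(I,k \right)} = - \frac{- \frac{20}{3} + k}{2} = \frac{10}{3} - \frac{k}{2}$)
$\frac{U + 48611}{-13345 + F{\left(188,97 \right)}} = \frac{138439920 + 48611}{-13345 + \left(\frac{10}{3} - \frac{97}{2}\right)} = \frac{138488531}{-13345 + \left(\frac{10}{3} - \frac{97}{2}\right)} = \frac{138488531}{-13345 - \frac{271}{6}} = \frac{138488531}{- \frac{80341}{6}} = 138488531 \left(- \frac{6}{80341}\right) = - \frac{830931186}{80341}$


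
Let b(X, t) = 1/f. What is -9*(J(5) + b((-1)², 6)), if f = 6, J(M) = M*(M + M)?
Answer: -903/2 ≈ -451.50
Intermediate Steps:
J(M) = 2*M² (J(M) = M*(2*M) = 2*M²)
b(X, t) = ⅙ (b(X, t) = 1/6 = ⅙)
-9*(J(5) + b((-1)², 6)) = -9*(2*5² + ⅙) = -9*(2*25 + ⅙) = -9*(50 + ⅙) = -9*301/6 = -903/2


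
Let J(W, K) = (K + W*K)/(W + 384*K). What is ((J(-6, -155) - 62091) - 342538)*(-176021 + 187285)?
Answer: -135652051414528/29763 ≈ -4.5577e+9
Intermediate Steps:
J(W, K) = (K + K*W)/(W + 384*K)
((J(-6, -155) - 62091) - 342538)*(-176021 + 187285) = ((-155*(1 - 6)/(-6 + 384*(-155)) - 62091) - 342538)*(-176021 + 187285) = ((-155*(-5)/(-6 - 59520) - 62091) - 342538)*11264 = ((-155*(-5)/(-59526) - 62091) - 342538)*11264 = ((-155*(-1/59526)*(-5) - 62091) - 342538)*11264 = ((-775/59526 - 62091) - 342538)*11264 = (-3696029641/59526 - 342538)*11264 = -24085946629/59526*11264 = -135652051414528/29763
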